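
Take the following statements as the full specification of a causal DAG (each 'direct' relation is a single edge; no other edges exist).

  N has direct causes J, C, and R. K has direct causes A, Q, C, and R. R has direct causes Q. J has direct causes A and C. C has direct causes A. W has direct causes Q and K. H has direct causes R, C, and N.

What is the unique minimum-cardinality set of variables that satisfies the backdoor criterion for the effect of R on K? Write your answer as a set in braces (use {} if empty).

Variables eligible for adjustment (non-descendants of R, excluding R and K): {A, C, J, Q}.
Backdoor paths from R to K:
  P1: R <- Q -> K
  P2: R <- Q -> W <- K
The empty set is not sufficient: P1 (R <- Q -> K) has no collider blocking it and no conditioned non-collider, so it is open.
Try {Q}:
  P1: blocked at fork node Q ∈ conditioning set.
  P2: blocked at fork node Q ∈ conditioning set.
{Q} contains no descendant of R and blocks every backdoor path.
No other singleton works — e.g. {A} leaves P1 open — so {Q} is the unique smallest valid adjustment set.

{Q}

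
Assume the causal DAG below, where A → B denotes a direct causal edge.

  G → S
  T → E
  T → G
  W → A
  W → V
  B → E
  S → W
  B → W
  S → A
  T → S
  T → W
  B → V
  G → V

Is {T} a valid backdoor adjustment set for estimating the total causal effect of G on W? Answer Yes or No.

Backdoor paths from G to W (paths whose first edge points into G):
  P1: G <- T -> E <- B -> W
  P2: G <- T -> E <- B -> V <- W
  P3: G <- T -> S -> W
  P4: G <- T -> S -> A <- W
  P5: G <- T -> W
Condition 1 (no descendant of G in the set): holds — descendants of G are {A, S, V, W}; none are in {T}.
Condition 2 (every backdoor path blocked by {T}):
  P1: blocked at fork node T ∈ conditioning set.
  P2: blocked at fork node T ∈ conditioning set.
  P3: blocked at fork node T ∈ conditioning set.
  P4: blocked at fork node T ∈ conditioning set.
  P5: blocked at fork node T ∈ conditioning set.
{T} satisfies the backdoor criterion.

Yes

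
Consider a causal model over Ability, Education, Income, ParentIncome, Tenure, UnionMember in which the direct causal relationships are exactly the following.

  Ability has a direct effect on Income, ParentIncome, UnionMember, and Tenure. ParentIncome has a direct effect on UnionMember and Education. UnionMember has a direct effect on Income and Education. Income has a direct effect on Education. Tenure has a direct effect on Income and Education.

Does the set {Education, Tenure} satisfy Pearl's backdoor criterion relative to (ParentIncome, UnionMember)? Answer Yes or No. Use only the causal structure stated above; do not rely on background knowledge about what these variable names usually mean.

Backdoor paths from ParentIncome to UnionMember (paths whose first edge points into ParentIncome):
  P1: ParentIncome <- Ability -> Tenure -> Income <- UnionMember
  P2: ParentIncome <- Ability -> Tenure -> Income -> Education <- UnionMember
  P3: ParentIncome <- Ability -> Tenure -> Education <- UnionMember
  P4: ParentIncome <- Ability -> Tenure -> Education <- Income <- UnionMember
  P5: ParentIncome <- Ability -> UnionMember
  P6: ParentIncome <- Ability -> Income <- Tenure -> Education <- UnionMember
  P7: ParentIncome <- Ability -> Income <- UnionMember
  P8: ParentIncome <- Ability -> Income -> Education <- UnionMember
Condition 1 (no descendant of ParentIncome in the set): FAILS — Education is a descendant of ParentIncome.
Condition 2 (every backdoor path blocked by {Education, Tenure}):
  P1: blocked at chain node Tenure ∈ conditioning set.
  P2: blocked at chain node Tenure ∈ conditioning set.
  P3: blocked at chain node Tenure ∈ conditioning set.
  P4: blocked at chain node Tenure ∈ conditioning set.
  P5: open — no interior node is in the conditioning set.
  P6: blocked at fork node Tenure ∈ conditioning set.
  P7: open — collider(s) Income are conditioned on (or have a conditioned descendant) and no non-collider on the path is in the set.
  P8: open — collider(s) Education are conditioned on (or have a conditioned descendant) and no non-collider on the path is in the set.
{Education, Tenure} does not satisfy the backdoor criterion.

No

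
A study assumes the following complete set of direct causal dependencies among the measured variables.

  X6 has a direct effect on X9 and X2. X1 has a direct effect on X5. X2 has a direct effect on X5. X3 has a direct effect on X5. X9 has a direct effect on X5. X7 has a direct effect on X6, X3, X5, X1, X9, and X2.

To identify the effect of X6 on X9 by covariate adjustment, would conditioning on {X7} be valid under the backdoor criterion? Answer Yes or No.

Backdoor paths from X6 to X9 (paths whose first edge points into X6):
  P1: X6 <- X7 -> X1 -> X5 <- X9
  P2: X6 <- X7 -> X9
  P3: X6 <- X7 -> X2 -> X5 <- X9
  P4: X6 <- X7 -> X3 -> X5 <- X9
  P5: X6 <- X7 -> X5 <- X9
Condition 1 (no descendant of X6 in the set): holds — descendants of X6 are {X2, X5, X9}; none are in {X7}.
Condition 2 (every backdoor path blocked by {X7}):
  P1: blocked at fork node X7 ∈ conditioning set.
  P2: blocked at fork node X7 ∈ conditioning set.
  P3: blocked at fork node X7 ∈ conditioning set.
  P4: blocked at fork node X7 ∈ conditioning set.
  P5: blocked at fork node X7 ∈ conditioning set.
{X7} satisfies the backdoor criterion.

Yes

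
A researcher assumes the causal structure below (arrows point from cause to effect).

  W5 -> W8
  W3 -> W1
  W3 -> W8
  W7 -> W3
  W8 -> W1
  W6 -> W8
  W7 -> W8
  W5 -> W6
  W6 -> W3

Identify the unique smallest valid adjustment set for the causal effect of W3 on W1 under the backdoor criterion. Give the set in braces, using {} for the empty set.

Variables eligible for adjustment (non-descendants of W3, excluding W3 and W1): {W5, W6, W7}.
Backdoor paths from W3 to W1:
  P1: W3 <- W7 -> W8 -> W1
  P2: W3 <- W6 <- W5 -> W8 -> W1
  P3: W3 <- W6 -> W8 -> W1
The empty set is not sufficient: P1 (W3 <- W7 -> W8 -> W1) has no collider blocking it and no conditioned non-collider, so it is open.
Try {W6, W7}:
  P1: blocked at fork node W7 ∈ conditioning set.
  P2: blocked at chain node W6 ∈ conditioning set.
  P3: blocked at fork node W6 ∈ conditioning set.
{W6, W7} contains no descendant of W3 and blocks every backdoor path.
Every element of {W6, W7} is needed (dropping W6 leaves P2 open; dropping W7 leaves P1 open), so no proper subset is valid.
Among all size-2 subsets of the eligible variables, only {W6, W7} blocks every backdoor path, so it is the unique smallest valid adjustment set.

{W6, W7}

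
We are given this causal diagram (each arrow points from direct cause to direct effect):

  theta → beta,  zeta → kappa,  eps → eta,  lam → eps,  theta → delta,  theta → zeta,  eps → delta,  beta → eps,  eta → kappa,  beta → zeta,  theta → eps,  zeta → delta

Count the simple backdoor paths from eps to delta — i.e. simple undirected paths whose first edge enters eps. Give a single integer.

7

A backdoor path from eps to delta is any simple undirected path whose first edge points into eps (i.e. leaves eps via a parent).
Parents of eps: {beta, lam, theta}.
Enumerating:
  P1: eps <- theta -> beta -> zeta -> delta
  P2: eps <- theta -> zeta -> delta
  P3: eps <- theta -> delta
  P4: eps <- beta <- theta -> zeta -> delta
  P5: eps <- beta <- theta -> delta
  P6: eps <- beta -> zeta <- theta -> delta
  P7: eps <- beta -> zeta -> delta
That exhausts the simple backdoor paths. Count: 7.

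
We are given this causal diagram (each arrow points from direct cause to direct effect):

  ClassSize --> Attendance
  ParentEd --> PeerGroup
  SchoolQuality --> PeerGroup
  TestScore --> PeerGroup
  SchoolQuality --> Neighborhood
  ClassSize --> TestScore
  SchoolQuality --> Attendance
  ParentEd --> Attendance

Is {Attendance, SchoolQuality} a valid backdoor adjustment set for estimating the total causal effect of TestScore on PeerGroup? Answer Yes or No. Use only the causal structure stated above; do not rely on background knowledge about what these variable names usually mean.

No

Backdoor paths from TestScore to PeerGroup (paths whose first edge points into TestScore):
  P1: TestScore <- ClassSize -> Attendance <- SchoolQuality -> PeerGroup
  P2: TestScore <- ClassSize -> Attendance <- ParentEd -> PeerGroup
Condition 1 (no descendant of TestScore in the set): holds — descendants of TestScore are {PeerGroup}; none are in {Attendance, SchoolQuality}.
Condition 2 (every backdoor path blocked by {Attendance, SchoolQuality}):
  P1: blocked at fork node SchoolQuality ∈ conditioning set.
  P2: open — collider(s) Attendance are conditioned on (or have a conditioned descendant) and no non-collider on the path is in the set.
{Attendance, SchoolQuality} does not satisfy the backdoor criterion.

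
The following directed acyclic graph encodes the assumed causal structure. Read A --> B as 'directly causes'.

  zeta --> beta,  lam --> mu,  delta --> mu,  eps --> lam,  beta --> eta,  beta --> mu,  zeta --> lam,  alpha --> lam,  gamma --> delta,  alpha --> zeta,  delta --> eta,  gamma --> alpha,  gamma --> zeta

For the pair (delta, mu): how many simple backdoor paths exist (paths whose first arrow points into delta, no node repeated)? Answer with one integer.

A backdoor path from delta to mu is any simple undirected path whose first edge points into delta (i.e. leaves delta via a parent).
Parents of delta: {gamma}.
Enumerating:
  P1: delta <- gamma -> alpha -> zeta -> lam -> mu
  P2: delta <- gamma -> alpha -> zeta -> beta -> mu
  P3: delta <- gamma -> alpha -> lam <- zeta -> beta -> mu
  P4: delta <- gamma -> alpha -> lam -> mu
  P5: delta <- gamma -> zeta <- alpha -> lam -> mu
  P6: delta <- gamma -> zeta -> lam -> mu
  P7: delta <- gamma -> zeta -> beta -> mu
That exhausts the simple backdoor paths. Count: 7.

7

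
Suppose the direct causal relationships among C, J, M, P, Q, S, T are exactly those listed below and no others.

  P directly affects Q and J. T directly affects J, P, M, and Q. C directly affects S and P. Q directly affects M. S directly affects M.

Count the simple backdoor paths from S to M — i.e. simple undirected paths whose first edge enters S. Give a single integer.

A backdoor path from S to M is any simple undirected path whose first edge points into S (i.e. leaves S via a parent).
Parents of S: {C}.
Enumerating:
  P1: S <- C -> P <- T -> Q -> M
  P2: S <- C -> P <- T -> M
  P3: S <- C -> P -> Q <- T -> M
  P4: S <- C -> P -> Q -> M
  P5: S <- C -> P -> J <- T -> Q -> M
  P6: S <- C -> P -> J <- T -> M
That exhausts the simple backdoor paths. Count: 6.

6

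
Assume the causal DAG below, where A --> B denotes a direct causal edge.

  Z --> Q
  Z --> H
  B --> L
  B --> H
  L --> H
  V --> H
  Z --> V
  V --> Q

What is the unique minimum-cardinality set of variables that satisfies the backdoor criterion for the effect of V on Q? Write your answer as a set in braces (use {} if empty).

Variables eligible for adjustment (non-descendants of V, excluding V and Q): {B, L, Z}.
Backdoor paths from V to Q:
  P1: V <- Z -> Q
The empty set is not sufficient: P1 (V <- Z -> Q) has no collider blocking it and no conditioned non-collider, so it is open.
Try {Z}:
  P1: blocked at fork node Z ∈ conditioning set.
{Z} contains no descendant of V and blocks every backdoor path.
No other singleton works — e.g. {B} leaves P1 open — so {Z} is the unique smallest valid adjustment set.

{Z}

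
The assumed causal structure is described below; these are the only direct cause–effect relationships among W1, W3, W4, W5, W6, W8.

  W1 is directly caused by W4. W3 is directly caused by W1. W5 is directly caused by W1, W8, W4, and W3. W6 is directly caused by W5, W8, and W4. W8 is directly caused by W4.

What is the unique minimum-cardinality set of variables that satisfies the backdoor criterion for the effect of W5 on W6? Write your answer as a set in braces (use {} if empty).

Variables eligible for adjustment (non-descendants of W5, excluding W5 and W6): {W1, W3, W4, W8}.
Backdoor paths from W5 to W6:
  P1: W5 <- W4 -> W8 -> W6
  P2: W5 <- W4 -> W6
  P3: W5 <- W1 <- W4 -> W8 -> W6
  P4: W5 <- W1 <- W4 -> W6
  P5: W5 <- W3 <- W1 <- W4 -> W8 -> W6
  P6: W5 <- W3 <- W1 <- W4 -> W6
  P7: W5 <- W8 <- W4 -> W6
  P8: W5 <- W8 -> W6
The empty set is not sufficient: P1 (W5 <- W4 -> W8 -> W6) has no collider blocking it and no conditioned non-collider, so it is open.
Try {W4, W8}:
  P1: blocked at fork node W4 ∈ conditioning set.
  P2: blocked at fork node W4 ∈ conditioning set.
  P3: blocked at fork node W4 ∈ conditioning set.
  P4: blocked at fork node W4 ∈ conditioning set.
  P5: blocked at fork node W4 ∈ conditioning set.
  P6: blocked at fork node W4 ∈ conditioning set.
  P7: blocked at chain node W8 ∈ conditioning set.
  P8: blocked at fork node W8 ∈ conditioning set.
{W4, W8} contains no descendant of W5 and blocks every backdoor path.
Every element of {W4, W8} is needed (dropping W4 leaves P2 open; dropping W8 leaves P8 open), so no proper subset is valid.
Among all size-2 subsets of the eligible variables, only {W4, W8} blocks every backdoor path, so it is the unique smallest valid adjustment set.

{W4, W8}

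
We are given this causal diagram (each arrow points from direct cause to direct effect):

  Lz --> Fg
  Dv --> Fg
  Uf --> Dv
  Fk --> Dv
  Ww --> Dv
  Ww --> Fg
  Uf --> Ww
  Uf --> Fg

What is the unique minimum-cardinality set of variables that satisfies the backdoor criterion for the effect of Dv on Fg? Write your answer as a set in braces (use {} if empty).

Variables eligible for adjustment (non-descendants of Dv, excluding Dv and Fg): {Fk, Lz, Uf, Ww}.
Backdoor paths from Dv to Fg:
  P1: Dv <- Uf -> Ww -> Fg
  P2: Dv <- Uf -> Fg
  P3: Dv <- Ww <- Uf -> Fg
  P4: Dv <- Ww -> Fg
The empty set is not sufficient: P1 (Dv <- Uf -> Ww -> Fg) has no collider blocking it and no conditioned non-collider, so it is open.
Try {Uf, Ww}:
  P1: blocked at fork node Uf ∈ conditioning set.
  P2: blocked at fork node Uf ∈ conditioning set.
  P3: blocked at chain node Ww ∈ conditioning set.
  P4: blocked at fork node Ww ∈ conditioning set.
{Uf, Ww} contains no descendant of Dv and blocks every backdoor path.
Every element of {Uf, Ww} is needed (dropping Uf leaves P2 open; dropping Ww leaves P4 open), so no proper subset is valid.
Among all size-2 subsets of the eligible variables, only {Uf, Ww} blocks every backdoor path, so it is the unique smallest valid adjustment set.

{Uf, Ww}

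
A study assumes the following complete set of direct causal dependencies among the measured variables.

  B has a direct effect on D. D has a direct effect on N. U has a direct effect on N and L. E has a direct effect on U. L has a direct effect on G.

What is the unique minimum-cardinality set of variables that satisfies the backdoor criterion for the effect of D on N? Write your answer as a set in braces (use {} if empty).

{}

Variables eligible for adjustment (non-descendants of D, excluding D and N): {B, E, G, L, U}.
Backdoor paths from D to N:
  (none)
With no backdoor paths the empty set already satisfies the criterion, and it is trivially minimal.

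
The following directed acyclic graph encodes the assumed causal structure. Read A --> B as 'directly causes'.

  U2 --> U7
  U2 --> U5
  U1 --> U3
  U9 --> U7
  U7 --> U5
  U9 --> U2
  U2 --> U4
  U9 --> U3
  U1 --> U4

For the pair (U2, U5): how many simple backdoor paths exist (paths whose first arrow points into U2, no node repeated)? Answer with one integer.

A backdoor path from U2 to U5 is any simple undirected path whose first edge points into U2 (i.e. leaves U2 via a parent).
Parents of U2: {U9}.
Enumerating:
  P1: U2 <- U9 -> U7 -> U5
That exhausts the simple backdoor paths. Count: 1.

1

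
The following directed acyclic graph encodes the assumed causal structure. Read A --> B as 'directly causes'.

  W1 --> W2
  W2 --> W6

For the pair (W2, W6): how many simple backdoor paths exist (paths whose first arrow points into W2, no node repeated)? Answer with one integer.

0

A backdoor path from W2 to W6 is any simple undirected path whose first edge points into W2 (i.e. leaves W2 via a parent).
Parents of W2: {W1}.
No simple path from any parent of W2 reaches W6 without revisiting W2, so there are no backdoor paths.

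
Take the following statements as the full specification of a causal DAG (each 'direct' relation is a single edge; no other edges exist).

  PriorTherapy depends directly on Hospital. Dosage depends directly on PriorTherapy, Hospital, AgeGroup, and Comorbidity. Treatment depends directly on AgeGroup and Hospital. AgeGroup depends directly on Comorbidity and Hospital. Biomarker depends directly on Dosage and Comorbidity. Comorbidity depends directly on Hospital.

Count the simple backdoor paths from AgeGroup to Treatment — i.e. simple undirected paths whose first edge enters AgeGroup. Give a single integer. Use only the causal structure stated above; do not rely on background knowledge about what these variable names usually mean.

6

A backdoor path from AgeGroup to Treatment is any simple undirected path whose first edge points into AgeGroup (i.e. leaves AgeGroup via a parent).
Parents of AgeGroup: {Comorbidity, Hospital}.
Enumerating:
  P1: AgeGroup <- Hospital -> Treatment
  P2: AgeGroup <- Comorbidity <- Hospital -> Treatment
  P3: AgeGroup <- Comorbidity -> Dosage <- Hospital -> Treatment
  P4: AgeGroup <- Comorbidity -> Dosage <- PriorTherapy <- Hospital -> Treatment
  P5: AgeGroup <- Comorbidity -> Biomarker <- Dosage <- Hospital -> Treatment
  P6: AgeGroup <- Comorbidity -> Biomarker <- Dosage <- PriorTherapy <- Hospital -> Treatment
That exhausts the simple backdoor paths. Count: 6.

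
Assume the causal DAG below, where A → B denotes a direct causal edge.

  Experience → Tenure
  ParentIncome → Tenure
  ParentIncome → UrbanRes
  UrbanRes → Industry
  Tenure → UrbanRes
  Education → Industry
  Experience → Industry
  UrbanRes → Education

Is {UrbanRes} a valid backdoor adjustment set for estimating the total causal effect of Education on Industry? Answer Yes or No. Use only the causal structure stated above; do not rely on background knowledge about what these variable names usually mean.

Yes

Backdoor paths from Education to Industry (paths whose first edge points into Education):
  P1: Education <- UrbanRes <- ParentIncome -> Tenure <- Experience -> Industry
  P2: Education <- UrbanRes <- Tenure <- Experience -> Industry
  P3: Education <- UrbanRes -> Industry
Condition 1 (no descendant of Education in the set): holds — descendants of Education are {Industry}; none are in {UrbanRes}.
Condition 2 (every backdoor path blocked by {UrbanRes}):
  P1: blocked at chain node UrbanRes ∈ conditioning set.
  P2: blocked at chain node UrbanRes ∈ conditioning set.
  P3: blocked at fork node UrbanRes ∈ conditioning set.
{UrbanRes} satisfies the backdoor criterion.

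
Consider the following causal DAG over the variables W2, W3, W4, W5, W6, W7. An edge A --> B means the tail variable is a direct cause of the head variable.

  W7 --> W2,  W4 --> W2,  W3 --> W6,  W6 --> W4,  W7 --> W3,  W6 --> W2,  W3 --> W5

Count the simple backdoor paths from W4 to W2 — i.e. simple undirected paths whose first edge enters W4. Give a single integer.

A backdoor path from W4 to W2 is any simple undirected path whose first edge points into W4 (i.e. leaves W4 via a parent).
Parents of W4: {W6}.
Enumerating:
  P1: W4 <- W6 <- W3 <- W7 -> W2
  P2: W4 <- W6 -> W2
That exhausts the simple backdoor paths. Count: 2.

2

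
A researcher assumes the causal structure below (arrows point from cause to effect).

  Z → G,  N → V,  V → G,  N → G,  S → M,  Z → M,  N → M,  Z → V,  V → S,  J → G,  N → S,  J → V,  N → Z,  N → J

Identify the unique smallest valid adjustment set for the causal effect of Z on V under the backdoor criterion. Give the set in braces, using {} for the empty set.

{N}

Variables eligible for adjustment (non-descendants of Z, excluding Z and V): {J, N}.
Backdoor paths from Z to V:
  P1: Z <- N -> J -> V
  P2: Z <- N -> J -> G <- V
  P3: Z <- N -> V
  P4: Z <- N -> S <- V
  P5: Z <- N -> M <- S <- V
  P6: Z <- N -> G <- J -> V
  P7: Z <- N -> G <- V
The empty set is not sufficient: P1 (Z <- N -> J -> V) has no collider blocking it and no conditioned non-collider, so it is open.
Try {N}:
  P1: blocked at fork node N ∈ conditioning set.
  P2: blocked at fork node N ∈ conditioning set.
  P3: blocked at fork node N ∈ conditioning set.
  P4: blocked at fork node N ∈ conditioning set.
  P5: blocked at fork node N ∈ conditioning set.
  P6: blocked at fork node N ∈ conditioning set.
  P7: blocked at fork node N ∈ conditioning set.
{N} contains no descendant of Z and blocks every backdoor path.
No other singleton works — e.g. {J} leaves P3 open — so {N} is the unique smallest valid adjustment set.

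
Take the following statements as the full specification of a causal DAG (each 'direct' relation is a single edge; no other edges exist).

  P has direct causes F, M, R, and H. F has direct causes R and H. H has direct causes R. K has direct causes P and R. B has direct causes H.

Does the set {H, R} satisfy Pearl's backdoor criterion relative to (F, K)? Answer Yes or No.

Backdoor paths from F to K (paths whose first edge points into F):
  P1: F <- R -> H -> P -> K
  P2: F <- R -> P -> K
  P3: F <- R -> K
  P4: F <- H <- R -> P -> K
  P5: F <- H <- R -> K
  P6: F <- H -> P <- R -> K
  P7: F <- H -> P -> K
Condition 1 (no descendant of F in the set): holds — descendants of F are {K, P}; none are in {H, R}.
Condition 2 (every backdoor path blocked by {H, R}):
  P1: blocked at fork node R ∈ conditioning set.
  P2: blocked at fork node R ∈ conditioning set.
  P3: blocked at fork node R ∈ conditioning set.
  P4: blocked at chain node H ∈ conditioning set.
  P5: blocked at chain node H ∈ conditioning set.
  P6: blocked at fork node H ∈ conditioning set.
  P7: blocked at fork node H ∈ conditioning set.
{H, R} satisfies the backdoor criterion.

Yes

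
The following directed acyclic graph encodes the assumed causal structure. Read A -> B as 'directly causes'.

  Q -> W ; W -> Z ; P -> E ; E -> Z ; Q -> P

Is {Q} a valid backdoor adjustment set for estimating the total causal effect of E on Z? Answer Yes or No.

Backdoor paths from E to Z (paths whose first edge points into E):
  P1: E <- P <- Q -> W -> Z
Condition 1 (no descendant of E in the set): holds — descendants of E are {Z}; none are in {Q}.
Condition 2 (every backdoor path blocked by {Q}):
  P1: blocked at fork node Q ∈ conditioning set.
{Q} satisfies the backdoor criterion.

Yes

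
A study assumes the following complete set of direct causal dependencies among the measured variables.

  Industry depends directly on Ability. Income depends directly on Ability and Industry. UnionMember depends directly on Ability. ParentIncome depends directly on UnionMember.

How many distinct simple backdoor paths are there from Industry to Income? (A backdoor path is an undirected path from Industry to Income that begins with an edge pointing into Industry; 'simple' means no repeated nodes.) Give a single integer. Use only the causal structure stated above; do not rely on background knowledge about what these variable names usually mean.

A backdoor path from Industry to Income is any simple undirected path whose first edge points into Industry (i.e. leaves Industry via a parent).
Parents of Industry: {Ability}.
Enumerating:
  P1: Industry <- Ability -> Income
That exhausts the simple backdoor paths. Count: 1.

1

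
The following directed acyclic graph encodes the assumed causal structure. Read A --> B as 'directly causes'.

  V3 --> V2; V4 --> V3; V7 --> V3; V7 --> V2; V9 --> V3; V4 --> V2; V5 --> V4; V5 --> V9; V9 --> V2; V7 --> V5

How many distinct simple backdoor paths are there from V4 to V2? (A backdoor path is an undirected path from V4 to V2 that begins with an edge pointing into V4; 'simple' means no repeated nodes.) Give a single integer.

A backdoor path from V4 to V2 is any simple undirected path whose first edge points into V4 (i.e. leaves V4 via a parent).
Parents of V4: {V5}.
Enumerating:
  P1: V4 <- V5 <- V7 -> V3 <- V9 -> V2
  P2: V4 <- V5 <- V7 -> V3 -> V2
  P3: V4 <- V5 <- V7 -> V2
  P4: V4 <- V5 -> V9 -> V3 <- V7 -> V2
  P5: V4 <- V5 -> V9 -> V3 -> V2
  P6: V4 <- V5 -> V9 -> V2
That exhausts the simple backdoor paths. Count: 6.

6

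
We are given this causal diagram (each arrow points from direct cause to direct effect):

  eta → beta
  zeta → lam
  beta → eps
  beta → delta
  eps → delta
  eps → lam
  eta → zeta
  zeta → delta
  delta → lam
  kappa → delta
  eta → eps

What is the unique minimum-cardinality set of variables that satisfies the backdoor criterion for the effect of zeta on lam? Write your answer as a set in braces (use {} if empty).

{eta}

Variables eligible for adjustment (non-descendants of zeta, excluding zeta and lam): {beta, eps, eta, kappa}.
Backdoor paths from zeta to lam:
  P1: zeta <- eta -> beta -> eps -> delta -> lam
  P2: zeta <- eta -> beta -> eps -> lam
  P3: zeta <- eta -> beta -> delta <- eps -> lam
  P4: zeta <- eta -> beta -> delta -> lam
  P5: zeta <- eta -> eps <- beta -> delta -> lam
  P6: zeta <- eta -> eps -> delta -> lam
  P7: zeta <- eta -> eps -> lam
The empty set is not sufficient: P1 (zeta <- eta -> beta -> eps -> delta -> lam) has no collider blocking it and no conditioned non-collider, so it is open.
Try {eta}:
  P1: blocked at fork node eta ∈ conditioning set.
  P2: blocked at fork node eta ∈ conditioning set.
  P3: blocked at fork node eta ∈ conditioning set.
  P4: blocked at fork node eta ∈ conditioning set.
  P5: blocked at fork node eta ∈ conditioning set.
  P6: blocked at fork node eta ∈ conditioning set.
  P7: blocked at fork node eta ∈ conditioning set.
{eta} contains no descendant of zeta and blocks every backdoor path.
No other singleton works — e.g. {beta} leaves P6 open — so {eta} is the unique smallest valid adjustment set.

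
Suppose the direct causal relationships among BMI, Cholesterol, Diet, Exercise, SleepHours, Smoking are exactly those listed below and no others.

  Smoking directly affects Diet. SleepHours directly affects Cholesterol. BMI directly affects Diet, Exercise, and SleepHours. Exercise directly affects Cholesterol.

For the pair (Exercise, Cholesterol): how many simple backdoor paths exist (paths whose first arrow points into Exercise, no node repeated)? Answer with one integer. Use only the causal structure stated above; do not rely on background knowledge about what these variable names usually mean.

A backdoor path from Exercise to Cholesterol is any simple undirected path whose first edge points into Exercise (i.e. leaves Exercise via a parent).
Parents of Exercise: {BMI}.
Enumerating:
  P1: Exercise <- BMI -> SleepHours -> Cholesterol
That exhausts the simple backdoor paths. Count: 1.

1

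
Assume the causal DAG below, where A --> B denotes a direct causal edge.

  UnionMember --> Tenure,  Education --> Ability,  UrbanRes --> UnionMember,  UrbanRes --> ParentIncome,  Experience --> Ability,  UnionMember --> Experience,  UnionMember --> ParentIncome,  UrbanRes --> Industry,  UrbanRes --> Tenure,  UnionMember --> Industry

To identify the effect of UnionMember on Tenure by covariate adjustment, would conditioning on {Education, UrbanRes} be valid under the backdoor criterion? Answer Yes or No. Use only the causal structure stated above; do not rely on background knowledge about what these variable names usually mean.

Backdoor paths from UnionMember to Tenure (paths whose first edge points into UnionMember):
  P1: UnionMember <- UrbanRes -> Tenure
Condition 1 (no descendant of UnionMember in the set): holds — descendants of UnionMember are {Ability, Experience, Industry, ParentIncome, Tenure}; none are in {Education, UrbanRes}.
Condition 2 (every backdoor path blocked by {Education, UrbanRes}):
  P1: blocked at fork node UrbanRes ∈ conditioning set.
{Education, UrbanRes} satisfies the backdoor criterion.

Yes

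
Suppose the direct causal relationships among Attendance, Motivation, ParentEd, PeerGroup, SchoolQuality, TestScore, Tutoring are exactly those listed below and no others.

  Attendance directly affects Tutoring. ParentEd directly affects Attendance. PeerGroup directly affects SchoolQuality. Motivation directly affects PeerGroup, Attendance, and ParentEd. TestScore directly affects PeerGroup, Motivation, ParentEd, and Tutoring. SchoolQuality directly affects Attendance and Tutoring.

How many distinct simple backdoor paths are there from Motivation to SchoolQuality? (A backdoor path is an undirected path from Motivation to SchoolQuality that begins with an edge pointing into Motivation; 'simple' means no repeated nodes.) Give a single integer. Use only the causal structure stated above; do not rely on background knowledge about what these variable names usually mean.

A backdoor path from Motivation to SchoolQuality is any simple undirected path whose first edge points into Motivation (i.e. leaves Motivation via a parent).
Parents of Motivation: {TestScore}.
Enumerating:
  P1: Motivation <- TestScore -> PeerGroup -> SchoolQuality
  P2: Motivation <- TestScore -> ParentEd -> Attendance <- SchoolQuality
  P3: Motivation <- TestScore -> ParentEd -> Attendance -> Tutoring <- SchoolQuality
  P4: Motivation <- TestScore -> Tutoring <- SchoolQuality
  P5: Motivation <- TestScore -> Tutoring <- Attendance <- SchoolQuality
That exhausts the simple backdoor paths. Count: 5.

5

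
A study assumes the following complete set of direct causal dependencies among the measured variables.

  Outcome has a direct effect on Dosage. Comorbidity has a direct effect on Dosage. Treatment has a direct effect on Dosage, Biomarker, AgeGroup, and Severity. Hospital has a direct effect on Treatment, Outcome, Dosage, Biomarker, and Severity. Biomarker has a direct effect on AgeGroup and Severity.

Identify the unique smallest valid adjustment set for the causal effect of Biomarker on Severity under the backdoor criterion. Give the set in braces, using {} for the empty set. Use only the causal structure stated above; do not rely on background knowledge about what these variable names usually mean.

{Hospital, Treatment}

Variables eligible for adjustment (non-descendants of Biomarker, excluding Biomarker and Severity): {Comorbidity, Dosage, Hospital, Outcome, Treatment}.
Backdoor paths from Biomarker to Severity:
  P1: Biomarker <- Hospital -> Treatment -> Severity
  P2: Biomarker <- Hospital -> Severity
  P3: Biomarker <- Hospital -> Outcome -> Dosage <- Treatment -> Severity
  P4: Biomarker <- Hospital -> Dosage <- Treatment -> Severity
  P5: Biomarker <- Treatment <- Hospital -> Severity
  P6: Biomarker <- Treatment -> Severity
  P7: Biomarker <- Treatment -> Dosage <- Hospital -> Severity
  P8: Biomarker <- Treatment -> Dosage <- Outcome <- Hospital -> Severity
The empty set is not sufficient: P1 (Biomarker <- Hospital -> Treatment -> Severity) has no collider blocking it and no conditioned non-collider, so it is open.
Try {Hospital, Treatment}:
  P1: blocked at fork node Hospital ∈ conditioning set.
  P2: blocked at fork node Hospital ∈ conditioning set.
  P3: blocked at fork node Hospital ∈ conditioning set.
  P4: blocked at fork node Hospital ∈ conditioning set.
  P5: blocked at chain node Treatment ∈ conditioning set.
  P6: blocked at fork node Treatment ∈ conditioning set.
  P7: blocked at fork node Treatment ∈ conditioning set.
  P8: blocked at fork node Treatment ∈ conditioning set.
{Hospital, Treatment} contains no descendant of Biomarker and blocks every backdoor path.
Every element of {Hospital, Treatment} is needed (dropping Hospital leaves P2 open; dropping Treatment leaves P6 open), so no proper subset is valid.
Among all size-2 subsets of the eligible variables, only {Hospital, Treatment} blocks every backdoor path, so it is the unique smallest valid adjustment set.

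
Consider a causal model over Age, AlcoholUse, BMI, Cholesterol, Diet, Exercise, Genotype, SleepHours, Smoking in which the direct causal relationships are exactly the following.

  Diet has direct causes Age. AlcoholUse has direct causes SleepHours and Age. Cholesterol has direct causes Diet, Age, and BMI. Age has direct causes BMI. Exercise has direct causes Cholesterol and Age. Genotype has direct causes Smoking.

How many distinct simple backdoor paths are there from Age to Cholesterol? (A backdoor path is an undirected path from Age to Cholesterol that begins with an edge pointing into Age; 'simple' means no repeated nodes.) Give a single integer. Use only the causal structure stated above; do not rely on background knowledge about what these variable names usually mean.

1

A backdoor path from Age to Cholesterol is any simple undirected path whose first edge points into Age (i.e. leaves Age via a parent).
Parents of Age: {BMI}.
Enumerating:
  P1: Age <- BMI -> Cholesterol
That exhausts the simple backdoor paths. Count: 1.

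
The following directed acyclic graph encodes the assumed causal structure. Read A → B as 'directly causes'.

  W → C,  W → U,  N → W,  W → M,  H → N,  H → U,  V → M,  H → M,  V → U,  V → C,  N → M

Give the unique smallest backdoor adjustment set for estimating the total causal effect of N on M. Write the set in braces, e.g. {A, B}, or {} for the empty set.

{H}

Variables eligible for adjustment (non-descendants of N, excluding N and M): {H, V}.
Backdoor paths from N to M:
  P1: N <- H -> U <- W -> C <- V -> M
  P2: N <- H -> U <- W -> M
  P3: N <- H -> U <- V -> C <- W -> M
  P4: N <- H -> U <- V -> M
  P5: N <- H -> M
The empty set is not sufficient: P5 (N <- H -> M) has no collider blocking it and no conditioned non-collider, so it is open.
Try {H}:
  P1: blocked at fork node H ∈ conditioning set.
  P2: blocked at fork node H ∈ conditioning set.
  P3: blocked at fork node H ∈ conditioning set.
  P4: blocked at fork node H ∈ conditioning set.
  P5: blocked at fork node H ∈ conditioning set.
{H} contains no descendant of N and blocks every backdoor path.
No other singleton works — e.g. {V} leaves P5 open — so {H} is the unique smallest valid adjustment set.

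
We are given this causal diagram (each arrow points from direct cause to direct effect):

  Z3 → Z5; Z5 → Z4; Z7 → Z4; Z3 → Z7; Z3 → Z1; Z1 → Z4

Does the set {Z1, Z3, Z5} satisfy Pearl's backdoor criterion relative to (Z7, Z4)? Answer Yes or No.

Backdoor paths from Z7 to Z4 (paths whose first edge points into Z7):
  P1: Z7 <- Z3 -> Z1 -> Z4
  P2: Z7 <- Z3 -> Z5 -> Z4
Condition 1 (no descendant of Z7 in the set): holds — descendants of Z7 are {Z4}; none are in {Z1, Z3, Z5}.
Condition 2 (every backdoor path blocked by {Z1, Z3, Z5}):
  P1: blocked at fork node Z3 ∈ conditioning set.
  P2: blocked at fork node Z3 ∈ conditioning set.
{Z1, Z3, Z5} satisfies the backdoor criterion.

Yes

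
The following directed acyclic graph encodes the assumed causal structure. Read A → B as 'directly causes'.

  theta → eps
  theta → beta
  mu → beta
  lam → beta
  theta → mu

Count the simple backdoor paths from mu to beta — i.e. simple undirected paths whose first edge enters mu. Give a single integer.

A backdoor path from mu to beta is any simple undirected path whose first edge points into mu (i.e. leaves mu via a parent).
Parents of mu: {theta}.
Enumerating:
  P1: mu <- theta -> beta
That exhausts the simple backdoor paths. Count: 1.

1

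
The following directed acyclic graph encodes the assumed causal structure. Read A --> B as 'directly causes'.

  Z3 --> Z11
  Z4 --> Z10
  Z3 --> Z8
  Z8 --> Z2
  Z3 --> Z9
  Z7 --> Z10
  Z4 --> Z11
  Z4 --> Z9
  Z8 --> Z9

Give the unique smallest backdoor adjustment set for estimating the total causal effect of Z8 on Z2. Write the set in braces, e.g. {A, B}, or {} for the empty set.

Variables eligible for adjustment (non-descendants of Z8, excluding Z8 and Z2): {Z10, Z11, Z3, Z4, Z7}.
Backdoor paths from Z8 to Z2:
  (none)
With no backdoor paths the empty set already satisfies the criterion, and it is trivially minimal.

{}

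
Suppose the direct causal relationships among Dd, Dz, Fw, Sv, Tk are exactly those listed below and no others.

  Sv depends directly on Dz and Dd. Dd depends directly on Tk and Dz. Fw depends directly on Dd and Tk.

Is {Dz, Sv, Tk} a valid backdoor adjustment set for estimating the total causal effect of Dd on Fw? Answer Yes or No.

No

Backdoor paths from Dd to Fw (paths whose first edge points into Dd):
  P1: Dd <- Tk -> Fw
Condition 1 (no descendant of Dd in the set): FAILS — Sv is a descendant of Dd.
Condition 2 (every backdoor path blocked by {Dz, Sv, Tk}):
  P1: blocked at fork node Tk ∈ conditioning set.
{Dz, Sv, Tk} does not satisfy the backdoor criterion.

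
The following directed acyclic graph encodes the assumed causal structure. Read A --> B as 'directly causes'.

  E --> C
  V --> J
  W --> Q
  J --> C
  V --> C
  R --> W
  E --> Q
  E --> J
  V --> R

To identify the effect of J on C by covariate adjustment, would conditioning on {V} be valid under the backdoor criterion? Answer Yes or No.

No

Backdoor paths from J to C (paths whose first edge points into J):
  P1: J <- V -> R -> W -> Q <- E -> C
  P2: J <- V -> C
  P3: J <- E -> C
  P4: J <- E -> Q <- W <- R <- V -> C
Condition 1 (no descendant of J in the set): holds — descendants of J are {C}; none are in {V}.
Condition 2 (every backdoor path blocked by {V}):
  P1: blocked at fork node V ∈ conditioning set.
  P2: blocked at fork node V ∈ conditioning set.
  P3: open — no interior node is in the conditioning set.
  P4: blocked at collider Q (neither it nor any descendant is in the conditioning set).
{V} does not satisfy the backdoor criterion.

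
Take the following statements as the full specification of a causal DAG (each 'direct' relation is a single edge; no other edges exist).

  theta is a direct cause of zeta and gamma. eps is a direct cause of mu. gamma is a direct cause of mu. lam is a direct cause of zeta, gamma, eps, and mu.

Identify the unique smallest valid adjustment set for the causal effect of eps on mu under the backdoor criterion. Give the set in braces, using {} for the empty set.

Variables eligible for adjustment (non-descendants of eps, excluding eps and mu): {gamma, lam, theta, zeta}.
Backdoor paths from eps to mu:
  P1: eps <- lam -> gamma -> mu
  P2: eps <- lam -> mu
  P3: eps <- lam -> zeta <- theta -> gamma -> mu
The empty set is not sufficient: P1 (eps <- lam -> gamma -> mu) has no collider blocking it and no conditioned non-collider, so it is open.
Try {lam}:
  P1: blocked at fork node lam ∈ conditioning set.
  P2: blocked at fork node lam ∈ conditioning set.
  P3: blocked at fork node lam ∈ conditioning set.
{lam} contains no descendant of eps and blocks every backdoor path.
No other singleton works — e.g. {theta} leaves P1 open — so {lam} is the unique smallest valid adjustment set.

{lam}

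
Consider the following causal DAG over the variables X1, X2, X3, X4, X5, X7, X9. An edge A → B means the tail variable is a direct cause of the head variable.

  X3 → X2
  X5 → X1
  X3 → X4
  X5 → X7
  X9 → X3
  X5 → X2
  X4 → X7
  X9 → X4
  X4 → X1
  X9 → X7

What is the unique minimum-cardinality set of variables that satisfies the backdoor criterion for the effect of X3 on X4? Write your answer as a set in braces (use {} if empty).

Variables eligible for adjustment (non-descendants of X3, excluding X3 and X4): {X5, X9}.
Backdoor paths from X3 to X4:
  P1: X3 <- X9 -> X4
  P2: X3 <- X9 -> X7 <- X5 -> X1 <- X4
  P3: X3 <- X9 -> X7 <- X4
The empty set is not sufficient: P1 (X3 <- X9 -> X4) has no collider blocking it and no conditioned non-collider, so it is open.
Try {X9}:
  P1: blocked at fork node X9 ∈ conditioning set.
  P2: blocked at fork node X9 ∈ conditioning set.
  P3: blocked at fork node X9 ∈ conditioning set.
{X9} contains no descendant of X3 and blocks every backdoor path.
No other singleton works — e.g. {X5} leaves P1 open — so {X9} is the unique smallest valid adjustment set.

{X9}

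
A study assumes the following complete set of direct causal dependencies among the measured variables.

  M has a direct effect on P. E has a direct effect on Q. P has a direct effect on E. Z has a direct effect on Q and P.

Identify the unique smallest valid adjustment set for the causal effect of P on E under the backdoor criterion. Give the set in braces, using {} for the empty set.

Variables eligible for adjustment (non-descendants of P, excluding P and E): {M, Z}.
Backdoor paths from P to E:
  P1: P <- Z -> Q <- E
Each backdoor path contains an unconditioned collider, so every path is already blocked with the empty conditioning set:
  P1: blocked at collider Q (neither it nor any descendant is in the conditioning set).
The empty set is therefore the unique smallest valid set.

{}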